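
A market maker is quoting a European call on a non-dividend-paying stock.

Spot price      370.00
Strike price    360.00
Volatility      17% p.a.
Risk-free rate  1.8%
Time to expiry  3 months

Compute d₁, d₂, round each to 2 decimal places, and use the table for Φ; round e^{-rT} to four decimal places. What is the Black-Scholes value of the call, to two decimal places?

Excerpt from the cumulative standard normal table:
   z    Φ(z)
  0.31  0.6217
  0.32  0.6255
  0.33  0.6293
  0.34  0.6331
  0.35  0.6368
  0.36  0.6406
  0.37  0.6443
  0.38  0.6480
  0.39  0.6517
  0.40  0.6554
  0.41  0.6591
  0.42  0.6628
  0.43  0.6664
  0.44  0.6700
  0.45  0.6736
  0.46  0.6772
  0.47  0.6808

19.71

σ√T = 0.17·√0.25 = 0.0850
d₁ = [ln(370/360) + (0.018 + 0.17²/2)·0.25] / 0.0850 = [0.0274 + 0.0081] / 0.0850 = 0.4178 ≈ 0.42
d₂ = d₁ − σ√T = 0.4178 − 0.0850 = 0.3328 ≈ 0.33
e^(−rT) = e^(−0.018·0.25) = 0.9955
N(d₁) = N(0.42) = 0.6628;  N(d₂) = N(0.33) = 0.6293
C = 370·0.6628 − 360·0.9955·0.6293 = 245.2360 − 225.5285 = 19.7075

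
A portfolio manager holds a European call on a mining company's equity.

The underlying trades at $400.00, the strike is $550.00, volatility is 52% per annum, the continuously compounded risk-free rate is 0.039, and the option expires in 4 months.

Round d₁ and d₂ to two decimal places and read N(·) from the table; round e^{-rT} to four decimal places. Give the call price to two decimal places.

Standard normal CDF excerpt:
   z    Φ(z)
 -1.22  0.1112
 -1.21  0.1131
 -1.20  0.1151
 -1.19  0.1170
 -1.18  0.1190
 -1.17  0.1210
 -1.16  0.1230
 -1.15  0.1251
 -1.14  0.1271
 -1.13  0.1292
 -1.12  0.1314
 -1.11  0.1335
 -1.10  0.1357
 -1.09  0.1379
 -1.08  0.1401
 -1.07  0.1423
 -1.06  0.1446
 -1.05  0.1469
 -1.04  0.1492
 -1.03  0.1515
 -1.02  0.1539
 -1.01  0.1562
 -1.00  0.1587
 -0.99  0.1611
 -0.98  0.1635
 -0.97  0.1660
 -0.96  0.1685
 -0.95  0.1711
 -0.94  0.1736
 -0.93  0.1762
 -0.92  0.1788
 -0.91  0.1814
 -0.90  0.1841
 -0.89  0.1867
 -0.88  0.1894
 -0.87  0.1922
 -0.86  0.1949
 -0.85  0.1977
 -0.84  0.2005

T = 0.3333;  σ√T = 0.3002
d₁ = [ln(400/550) + (0.039 + 0.52²/2)·0.3333] / 0.3002 = [-0.3185 + 0.0581] / 0.3002 = -0.8673 ≈ -0.87
d₂ = d₁ − σ√T = -0.8673 − 0.3002 = -1.1675 ≈ -1.17
e^(−rT) = e^(−0.039·0.3333) = 0.9871
N(d₁) = N(-0.87) = 0.1922;  N(d₂) = N(-1.17) = 0.1210
C = 400·0.1922 − 550·0.9871·0.1210 = 76.8800 − 65.6915 = 11.1885

$11.19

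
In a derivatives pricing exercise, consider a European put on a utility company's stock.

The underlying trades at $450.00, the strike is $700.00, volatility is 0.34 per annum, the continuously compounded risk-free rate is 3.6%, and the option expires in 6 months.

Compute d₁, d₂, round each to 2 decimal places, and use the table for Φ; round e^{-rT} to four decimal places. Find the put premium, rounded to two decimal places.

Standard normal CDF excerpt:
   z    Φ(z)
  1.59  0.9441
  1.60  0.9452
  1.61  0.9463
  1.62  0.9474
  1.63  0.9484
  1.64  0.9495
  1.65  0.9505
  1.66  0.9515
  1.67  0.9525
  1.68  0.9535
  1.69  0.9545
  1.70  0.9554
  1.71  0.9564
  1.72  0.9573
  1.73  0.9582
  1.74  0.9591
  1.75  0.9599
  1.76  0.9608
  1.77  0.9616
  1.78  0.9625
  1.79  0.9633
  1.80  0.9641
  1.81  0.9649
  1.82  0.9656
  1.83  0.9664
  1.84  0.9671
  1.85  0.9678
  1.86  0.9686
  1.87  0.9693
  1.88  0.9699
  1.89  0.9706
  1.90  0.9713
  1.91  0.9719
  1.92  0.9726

$239.57

σ√T = 0.34 × 0.7071 = 0.2404
d₁ = [ln(450/700) + (0.036 + ½·0.34²)·0.5] / (σ√T) = (-0.4418 + 0.0469) / 0.2404 = -1.6427 ⇒ -1.64
d₂ = -1.6427 − 0.2404 = -1.8831 ⇒ -1.88
e^(−rT) = e^(−0.036·0.5) = 0.9822
N(−d₂) = N(1.88) = 0.9699;  N(−d₁) = N(1.64) = 0.9495
P = 700·0.9822·0.9699 − 450·0.9495 = 666.8450 − 427.2750 = 239.5700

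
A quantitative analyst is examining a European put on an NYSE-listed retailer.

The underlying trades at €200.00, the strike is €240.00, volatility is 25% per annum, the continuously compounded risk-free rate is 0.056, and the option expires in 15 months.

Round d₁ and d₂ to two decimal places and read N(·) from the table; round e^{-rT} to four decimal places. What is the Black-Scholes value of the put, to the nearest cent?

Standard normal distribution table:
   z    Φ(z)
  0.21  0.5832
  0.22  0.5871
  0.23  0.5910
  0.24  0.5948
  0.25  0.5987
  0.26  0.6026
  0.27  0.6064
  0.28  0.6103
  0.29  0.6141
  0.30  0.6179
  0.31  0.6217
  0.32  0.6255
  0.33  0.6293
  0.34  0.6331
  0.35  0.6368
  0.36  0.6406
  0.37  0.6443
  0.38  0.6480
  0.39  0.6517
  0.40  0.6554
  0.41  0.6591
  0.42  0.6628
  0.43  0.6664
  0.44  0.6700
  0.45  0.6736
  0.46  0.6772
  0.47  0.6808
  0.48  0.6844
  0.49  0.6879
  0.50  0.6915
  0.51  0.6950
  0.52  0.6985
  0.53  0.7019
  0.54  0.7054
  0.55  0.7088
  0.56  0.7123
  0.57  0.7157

T = 1.25;  σ√T = 0.2795
d₁ = [ln(200/240) + (0.056 + 0.25²/2)·1.25] / 0.2795 = [-0.1823 + 0.1091] / 0.2795 = -0.2621 ≈ -0.26
d₂ = d₁ − σ√T = -0.2621 − 0.2795 = -0.5416 ≈ -0.54
exp(−rT) = exp(−0.056·1.25) = 0.9324
N(−d₂) = N(0.54) = 0.7054;  N(−d₁) = N(0.26) = 0.6026
P = 240·0.9324·0.7054 − 200·0.6026 = 157.8516 − 120.5200 = 37.3316

€37.33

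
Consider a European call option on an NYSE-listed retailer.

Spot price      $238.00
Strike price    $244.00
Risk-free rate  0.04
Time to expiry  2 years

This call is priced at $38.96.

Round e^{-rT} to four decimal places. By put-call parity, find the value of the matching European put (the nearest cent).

$26.20

e^(−rT) = e^(−0.04·2) = 0.9231
Put-call parity: C − P = S − K·e^(−rT) = 238 − 244·0.9231 = 238 − 225.2364 = 12.7636
P = C − (C − P) = 38.96 − (12.7636) = 26.1964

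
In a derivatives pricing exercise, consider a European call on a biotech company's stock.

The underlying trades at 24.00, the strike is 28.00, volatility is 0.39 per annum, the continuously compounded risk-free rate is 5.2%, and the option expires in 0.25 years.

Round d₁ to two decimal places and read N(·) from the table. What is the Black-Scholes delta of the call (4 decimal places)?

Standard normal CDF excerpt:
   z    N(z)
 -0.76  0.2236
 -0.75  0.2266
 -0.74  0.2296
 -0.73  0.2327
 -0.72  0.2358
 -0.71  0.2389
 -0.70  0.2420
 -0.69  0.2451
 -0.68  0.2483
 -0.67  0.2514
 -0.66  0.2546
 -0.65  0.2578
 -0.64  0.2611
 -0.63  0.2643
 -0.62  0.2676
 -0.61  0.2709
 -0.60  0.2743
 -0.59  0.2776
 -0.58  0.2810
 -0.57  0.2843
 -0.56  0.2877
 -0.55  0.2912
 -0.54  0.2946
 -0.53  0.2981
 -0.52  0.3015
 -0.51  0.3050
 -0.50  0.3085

0.2643

T = 0.25;  σ√T = 0.1950
d₁ = [ln(24/28) + (0.052 + ½·0.39²)·0.25] / (σ√T) = (-0.1542 + 0.0320) / 0.1950 = -0.6263 which rounds to -0.63
N(d₁) = N(-0.63) = 0.2643
Δ_call = N(d₁) = 0.2643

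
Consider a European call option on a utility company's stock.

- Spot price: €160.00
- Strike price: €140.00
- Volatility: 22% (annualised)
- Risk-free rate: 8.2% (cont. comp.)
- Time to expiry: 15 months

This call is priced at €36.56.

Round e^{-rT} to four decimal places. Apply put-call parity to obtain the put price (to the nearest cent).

e^(−rT) = e^(−0.082·1.25) = 0.9026
Put-call parity: C − P = S − K·e^(−rT) = 160 − 140·0.9026 = 160 − 126.3640 = 33.6360
P = C − (C − P) = 36.56 − (33.6360) = 2.9240

€2.92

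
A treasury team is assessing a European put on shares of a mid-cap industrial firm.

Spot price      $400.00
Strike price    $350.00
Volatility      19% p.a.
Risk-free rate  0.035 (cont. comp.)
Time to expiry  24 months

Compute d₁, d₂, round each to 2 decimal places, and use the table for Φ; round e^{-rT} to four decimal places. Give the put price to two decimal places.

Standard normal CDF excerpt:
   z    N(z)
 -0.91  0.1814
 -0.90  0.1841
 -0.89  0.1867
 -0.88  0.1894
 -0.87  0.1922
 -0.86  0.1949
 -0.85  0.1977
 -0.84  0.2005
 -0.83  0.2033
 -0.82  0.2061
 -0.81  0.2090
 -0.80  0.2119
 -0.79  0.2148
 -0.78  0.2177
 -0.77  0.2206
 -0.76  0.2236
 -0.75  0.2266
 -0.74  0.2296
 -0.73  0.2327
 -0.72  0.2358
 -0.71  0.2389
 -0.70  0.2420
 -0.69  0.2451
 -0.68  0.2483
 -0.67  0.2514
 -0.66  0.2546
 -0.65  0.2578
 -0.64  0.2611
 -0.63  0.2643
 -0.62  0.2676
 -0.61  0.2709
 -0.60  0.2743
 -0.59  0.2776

T = 2;  σ√T = 0.2687
d₁ = [ln(400/350) + (0.035 + 0.19²/2)·2] / 0.2687 = [0.1335 + 0.1061] / 0.2687 = 0.8918 ≈ 0.89
d₂ = d₁ − σ√T = 0.8918 − 0.2687 = 0.6231 ≈ 0.62
e^(−rT) = e^(−0.035·2) = 0.9324
N(−d₂) = N(-0.62) = 0.2676;  N(−d₁) = N(-0.89) = 0.1867
P = 350·0.9324·0.2676 − 400·0.1867 = 87.3286 − 74.6800 = 12.6486

$12.65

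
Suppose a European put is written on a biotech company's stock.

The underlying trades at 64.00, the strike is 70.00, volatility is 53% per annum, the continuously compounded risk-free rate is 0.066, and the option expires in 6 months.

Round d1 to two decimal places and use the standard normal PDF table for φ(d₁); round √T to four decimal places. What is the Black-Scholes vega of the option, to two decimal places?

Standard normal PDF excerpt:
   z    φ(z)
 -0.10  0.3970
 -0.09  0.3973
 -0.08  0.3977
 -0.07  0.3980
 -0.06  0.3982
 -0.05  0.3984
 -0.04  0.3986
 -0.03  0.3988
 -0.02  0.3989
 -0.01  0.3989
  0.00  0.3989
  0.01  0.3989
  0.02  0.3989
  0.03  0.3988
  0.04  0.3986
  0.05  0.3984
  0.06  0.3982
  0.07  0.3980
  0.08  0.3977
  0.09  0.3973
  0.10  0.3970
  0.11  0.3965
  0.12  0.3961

σ√T = 0.53·√0.5 = 0.3748
ln(S/K) + (r + σ²/2)T = ln(64/70) + (0.066 + 0.53²/2)·0.5 = -0.0896 + 0.1032 = 0.0136
d₁ = 0.0136 / 0.3748 = 0.0363 → 0.04
√T = √0.5 = 0.7071
φ(d₁) = φ(0.04) = 0.3986
vega = S·φ(d₁)·√T = 64·0.3986·0.7071 = 18.0384

18.04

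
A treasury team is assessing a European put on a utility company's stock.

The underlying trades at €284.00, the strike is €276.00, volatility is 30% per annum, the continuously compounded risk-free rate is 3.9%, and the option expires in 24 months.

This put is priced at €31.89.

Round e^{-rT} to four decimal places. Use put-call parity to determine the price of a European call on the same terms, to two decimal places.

€60.59

e^(−rT) = e^(−0.039·2) = 0.9250
Put-call parity: C − P = S − K·e^(−rT) = 284 − 276·0.9250 = 284 − 255.3000 = 28.7000
C = P + (C − P) = 31.89 + (28.7000) = 60.5900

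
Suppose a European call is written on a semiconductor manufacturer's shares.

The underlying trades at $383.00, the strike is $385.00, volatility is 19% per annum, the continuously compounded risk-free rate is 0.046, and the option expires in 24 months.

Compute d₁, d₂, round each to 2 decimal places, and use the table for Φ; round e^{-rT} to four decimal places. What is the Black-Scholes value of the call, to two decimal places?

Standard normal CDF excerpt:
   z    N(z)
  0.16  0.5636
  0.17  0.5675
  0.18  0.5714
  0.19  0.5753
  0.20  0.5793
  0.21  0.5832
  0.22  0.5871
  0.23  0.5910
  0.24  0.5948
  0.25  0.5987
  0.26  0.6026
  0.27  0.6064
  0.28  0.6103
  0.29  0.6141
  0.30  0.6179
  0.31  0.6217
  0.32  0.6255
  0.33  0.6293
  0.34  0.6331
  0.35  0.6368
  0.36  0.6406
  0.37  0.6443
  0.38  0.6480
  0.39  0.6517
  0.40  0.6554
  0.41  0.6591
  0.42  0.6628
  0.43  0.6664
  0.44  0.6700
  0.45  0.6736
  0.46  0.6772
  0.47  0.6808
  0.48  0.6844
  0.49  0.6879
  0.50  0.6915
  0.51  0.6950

$57.35

σ√T = 0.19 × 1.4142 = 0.2687
ln(S/K) + (r + σ²/2)T = ln(383/385) + (0.046 + 0.19²/2)·2 = -0.0052 + 0.1281 = 0.1229
d₁ = 0.1229 / 0.2687 = 0.4574 ⇒ 0.46
d₂ = d₁ − σ√T = 0.4574 − 0.2687 = 0.1887 ⇒ 0.19
e^(−rT) = e^(−0.046·2) = 0.9121
C = 383·N(0.46) − 385·0.9121·N(0.19) = 383·0.6772 − 385·0.9121·0.5753 = 259.3676 − 202.0215 = 57.3461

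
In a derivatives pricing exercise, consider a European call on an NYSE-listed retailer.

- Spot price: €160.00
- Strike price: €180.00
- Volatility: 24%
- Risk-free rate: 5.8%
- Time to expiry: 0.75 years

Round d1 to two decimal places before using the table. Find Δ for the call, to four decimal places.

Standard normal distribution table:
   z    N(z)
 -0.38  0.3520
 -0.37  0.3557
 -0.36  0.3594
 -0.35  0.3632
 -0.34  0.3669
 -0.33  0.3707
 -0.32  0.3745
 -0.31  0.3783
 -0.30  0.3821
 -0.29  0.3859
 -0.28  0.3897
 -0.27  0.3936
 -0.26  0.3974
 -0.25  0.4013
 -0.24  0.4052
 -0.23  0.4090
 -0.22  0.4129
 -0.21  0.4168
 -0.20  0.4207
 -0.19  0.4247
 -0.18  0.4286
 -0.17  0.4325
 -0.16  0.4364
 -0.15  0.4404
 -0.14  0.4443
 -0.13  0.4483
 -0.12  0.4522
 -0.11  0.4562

0.4013

T = 0.75;  σ√T = 0.2078
d₁ = [ln(160/180) + (0.058 + 0.24²/2)·0.75] / 0.2078 = [-0.1178 + 0.0651] / 0.2078 = -0.2535 ≈ -0.25
N(d₁) = N(-0.25) = 0.4013
Δ_call = N(d₁) = 0.4013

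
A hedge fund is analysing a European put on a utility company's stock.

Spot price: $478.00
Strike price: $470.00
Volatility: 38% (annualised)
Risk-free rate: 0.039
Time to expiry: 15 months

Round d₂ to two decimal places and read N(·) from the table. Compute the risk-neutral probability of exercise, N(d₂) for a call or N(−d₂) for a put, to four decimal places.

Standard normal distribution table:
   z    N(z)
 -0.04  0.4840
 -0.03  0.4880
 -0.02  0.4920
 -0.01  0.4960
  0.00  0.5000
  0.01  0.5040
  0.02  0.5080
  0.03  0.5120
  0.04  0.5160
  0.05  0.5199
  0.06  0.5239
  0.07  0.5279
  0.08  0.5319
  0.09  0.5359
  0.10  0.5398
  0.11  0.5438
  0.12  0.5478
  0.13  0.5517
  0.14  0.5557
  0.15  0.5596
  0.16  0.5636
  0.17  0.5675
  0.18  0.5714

T = 1.25;  σ√T = 0.4249
d₁ = [ln(478/470) + (0.039 + 0.38²/2)·1.25] / 0.4249 = [0.0169 + 0.1390] / 0.4249 = 0.3669 which rounds to 0.37
d₂ = d₁ − σ√T = 0.3669 − 0.4249 = -0.0580 which rounds to -0.06
Pr(exercise) under Q = N(−d₂) = N(0.06) = 0.5239

0.5239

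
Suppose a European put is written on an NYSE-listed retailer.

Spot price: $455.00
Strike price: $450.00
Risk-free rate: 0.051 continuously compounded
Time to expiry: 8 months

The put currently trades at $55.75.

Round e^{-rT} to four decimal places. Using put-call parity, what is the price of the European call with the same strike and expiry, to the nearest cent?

e^(−rT) = e^(−0.051·0.6667) = 0.9666
Put-call parity: C − P = S − K·e^(−rT) = 455 − 450·0.9666 = 455 − 434.9700 = 20.0300
C = P + (C − P) = 55.75 + (20.0300) = 75.7800

$75.78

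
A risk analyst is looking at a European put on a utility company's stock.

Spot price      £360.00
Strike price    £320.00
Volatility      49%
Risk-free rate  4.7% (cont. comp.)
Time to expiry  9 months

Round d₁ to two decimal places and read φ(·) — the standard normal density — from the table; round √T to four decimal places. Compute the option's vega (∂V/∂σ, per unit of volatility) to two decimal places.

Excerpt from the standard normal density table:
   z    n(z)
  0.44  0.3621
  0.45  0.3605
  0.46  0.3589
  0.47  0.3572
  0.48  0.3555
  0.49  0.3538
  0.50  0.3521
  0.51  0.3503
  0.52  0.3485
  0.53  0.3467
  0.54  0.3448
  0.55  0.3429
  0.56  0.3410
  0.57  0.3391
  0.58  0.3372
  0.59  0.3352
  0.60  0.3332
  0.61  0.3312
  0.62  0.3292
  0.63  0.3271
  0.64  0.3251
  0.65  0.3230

σ√T = 0.49·√0.75 = 0.4244
d₁ = [ln(360/320) + (0.047 + ½·0.49²)·0.75] / (σ√T) = (0.1178 + 0.1253) / 0.4244 = 0.5728 ≈ 0.57
√T = √0.75 = 0.8660
φ(d₁) = φ(0.57) = 0.3391
vega = S·φ(d₁)·√T = 360·0.3391·0.8660 = 105.7178

105.72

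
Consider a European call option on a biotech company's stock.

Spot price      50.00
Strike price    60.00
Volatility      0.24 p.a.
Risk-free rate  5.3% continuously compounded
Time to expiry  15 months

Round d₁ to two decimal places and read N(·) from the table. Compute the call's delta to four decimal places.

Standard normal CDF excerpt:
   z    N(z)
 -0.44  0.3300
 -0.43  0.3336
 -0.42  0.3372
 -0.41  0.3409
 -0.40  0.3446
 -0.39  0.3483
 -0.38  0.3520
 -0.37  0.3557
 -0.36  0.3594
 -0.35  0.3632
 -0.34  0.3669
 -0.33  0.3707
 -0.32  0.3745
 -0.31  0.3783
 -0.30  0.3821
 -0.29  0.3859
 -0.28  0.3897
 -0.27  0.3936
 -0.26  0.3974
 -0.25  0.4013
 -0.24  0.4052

σ√T = 0.24 × 1.1180 = 0.2683
d₁ = [ln(50/60) + (0.053 + 0.24²/2)·1.25] / 0.2683 = [-0.1823 + 0.1022] / 0.2683 = -0.2984 ⇒ -0.30
N(d₁) = N(-0.30) = 0.3821
Δ_call = N(d₁) = 0.3821

0.3821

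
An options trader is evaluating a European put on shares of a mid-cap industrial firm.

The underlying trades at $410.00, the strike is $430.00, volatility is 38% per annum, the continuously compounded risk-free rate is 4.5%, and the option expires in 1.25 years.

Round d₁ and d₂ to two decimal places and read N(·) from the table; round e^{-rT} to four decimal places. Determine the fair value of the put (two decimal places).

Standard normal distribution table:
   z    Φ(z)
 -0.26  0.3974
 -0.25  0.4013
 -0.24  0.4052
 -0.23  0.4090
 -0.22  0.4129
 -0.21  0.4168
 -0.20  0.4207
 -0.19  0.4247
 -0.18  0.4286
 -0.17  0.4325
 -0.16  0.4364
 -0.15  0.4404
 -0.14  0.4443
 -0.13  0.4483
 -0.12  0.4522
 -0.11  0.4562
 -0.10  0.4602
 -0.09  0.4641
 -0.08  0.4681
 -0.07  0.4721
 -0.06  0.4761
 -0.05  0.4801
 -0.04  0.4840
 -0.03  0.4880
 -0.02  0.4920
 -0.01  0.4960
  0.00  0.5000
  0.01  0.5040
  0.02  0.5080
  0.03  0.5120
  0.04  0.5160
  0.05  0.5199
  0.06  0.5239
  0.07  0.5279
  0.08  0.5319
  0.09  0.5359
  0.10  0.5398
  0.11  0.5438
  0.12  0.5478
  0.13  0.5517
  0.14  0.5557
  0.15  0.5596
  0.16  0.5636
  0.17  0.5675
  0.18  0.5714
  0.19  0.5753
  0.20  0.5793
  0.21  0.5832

$66.16

σ√T = 0.38 × 1.1180 = 0.4249
ln(S/K) + (r + σ²/2)T = ln(410/430) + (0.045 + 0.38²/2)·1.25 = -0.0476 + 0.1465 = 0.0989
d₁ = 0.0989 / 0.4249 = 0.2327 → 0.23
d₂ = d₁ − σ√T = 0.2327 − 0.4249 = -0.1921 → -0.19
e^(−rT) = e^(−0.045·1.25) = 0.9453
N(−d₂) = N(0.19) = 0.5753;  N(−d₁) = N(-0.23) = 0.4090
P = 430·0.9453·0.5753 − 410·0.4090 = 233.8474 − 167.6900 = 66.1574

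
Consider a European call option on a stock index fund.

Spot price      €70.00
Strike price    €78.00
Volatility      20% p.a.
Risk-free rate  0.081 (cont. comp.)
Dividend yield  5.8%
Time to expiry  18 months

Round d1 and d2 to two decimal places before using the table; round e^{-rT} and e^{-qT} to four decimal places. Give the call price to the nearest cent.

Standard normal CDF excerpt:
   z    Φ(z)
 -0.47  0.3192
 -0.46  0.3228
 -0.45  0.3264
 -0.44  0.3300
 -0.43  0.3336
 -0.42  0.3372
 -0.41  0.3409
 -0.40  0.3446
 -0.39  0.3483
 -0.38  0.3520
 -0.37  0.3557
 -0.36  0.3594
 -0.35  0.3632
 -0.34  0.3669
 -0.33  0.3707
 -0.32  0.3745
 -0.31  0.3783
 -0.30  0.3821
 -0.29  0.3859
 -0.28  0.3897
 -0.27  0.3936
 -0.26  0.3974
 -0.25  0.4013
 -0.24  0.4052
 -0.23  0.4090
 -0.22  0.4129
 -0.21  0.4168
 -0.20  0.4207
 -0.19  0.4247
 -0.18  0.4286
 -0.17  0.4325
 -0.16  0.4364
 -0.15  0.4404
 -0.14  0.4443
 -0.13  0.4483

€4.21

σ√T = 0.2·√1.5 = 0.2449
ln(S/K) + (r − q + σ²/2)T = ln(70/78) + (0.081 − 0.058 + 0.2²/2)·1.5 = -0.1082 + 0.0645 = -0.0437
d₁ = -0.0437 / 0.2449 = -0.1785 → -0.18
d₂ = d₁ − σ√T = -0.1785 − 0.2449 = -0.4234 → -0.42
exp(−qT) = exp(−0.058·1.5) = 0.9167;  exp(−rT) = exp(−0.081·1.5) = 0.8856
N(d₁) = N(-0.18) = 0.4286;  N(d₂) = N(-0.42) = 0.3372
C = 70·0.9167·0.4286 − 78·0.8856·0.3372 = 27.5028 − 23.2927 = 4.2101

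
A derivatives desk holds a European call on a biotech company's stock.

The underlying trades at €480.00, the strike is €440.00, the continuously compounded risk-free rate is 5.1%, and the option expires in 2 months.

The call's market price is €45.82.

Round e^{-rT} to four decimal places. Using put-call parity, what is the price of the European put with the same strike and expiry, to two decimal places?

€2.08

exp(−rT) = exp(−0.051·0.1667) = 0.9915
Put-call parity: C − P = S − K·e^(−rT) = 480 − 440·0.9915 = 480 − 436.2600 = 43.7400
P = C − (C − P) = 45.82 − (43.7400) = 2.0800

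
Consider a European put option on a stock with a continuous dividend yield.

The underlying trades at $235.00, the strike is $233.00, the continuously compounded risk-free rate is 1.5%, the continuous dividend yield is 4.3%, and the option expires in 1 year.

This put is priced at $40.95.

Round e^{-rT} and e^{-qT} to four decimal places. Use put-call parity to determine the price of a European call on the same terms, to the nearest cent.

e^(−qT) = e^(−0.043·1) = 0.9579;  e^(−rT) = e^(−0.015·1) = 0.9851
Put-call parity: C − P = S·e^(−qT) − K·e^(−rT) = 235·0.9579 − 233·0.9851 = 225.1065 − 229.5283 = -4.4218
C = P + (C − P) = 40.95 + (-4.4218) = 36.5282

$36.53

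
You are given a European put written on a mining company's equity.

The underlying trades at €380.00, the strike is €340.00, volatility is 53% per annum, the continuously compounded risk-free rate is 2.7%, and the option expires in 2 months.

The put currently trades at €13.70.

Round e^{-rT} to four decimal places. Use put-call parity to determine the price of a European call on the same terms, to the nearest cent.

€55.23

exp(−rT) = exp(−0.027·0.1667) = 0.9955
Put-call parity: C − P = S − K·e^(−rT) = 380 − 340·0.9955 = 380 − 338.4700 = 41.5300
C = P + (C − P) = 13.70 + (41.5300) = 55.2300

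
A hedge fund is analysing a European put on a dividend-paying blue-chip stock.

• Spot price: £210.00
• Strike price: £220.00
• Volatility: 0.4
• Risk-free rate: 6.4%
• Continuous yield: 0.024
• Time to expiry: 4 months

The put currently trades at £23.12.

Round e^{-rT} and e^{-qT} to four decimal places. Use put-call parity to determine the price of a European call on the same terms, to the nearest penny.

e^(−qT) = e^(−0.024·0.3333) = 0.9920;  e^(−rT) = e^(−0.064·0.3333) = 0.9789
Put-call parity: C − P = S·e^(−qT) − K·e^(−rT) = 210·0.9920 − 220·0.9789 = 208.3200 − 215.3580 = -7.0380
C = P + (C − P) = 23.12 + (-7.0380) = 16.0820

£16.08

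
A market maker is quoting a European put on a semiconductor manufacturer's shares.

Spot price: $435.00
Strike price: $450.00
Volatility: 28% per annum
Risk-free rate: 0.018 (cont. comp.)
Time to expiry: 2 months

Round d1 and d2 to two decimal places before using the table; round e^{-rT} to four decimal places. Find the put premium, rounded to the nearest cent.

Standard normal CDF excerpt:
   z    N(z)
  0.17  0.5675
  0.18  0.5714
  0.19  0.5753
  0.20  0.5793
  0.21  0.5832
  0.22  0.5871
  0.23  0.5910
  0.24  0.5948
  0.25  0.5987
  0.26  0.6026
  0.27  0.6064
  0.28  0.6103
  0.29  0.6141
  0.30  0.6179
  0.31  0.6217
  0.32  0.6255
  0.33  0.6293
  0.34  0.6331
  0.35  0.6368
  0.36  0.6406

σ√T = 0.28 × 0.4082 = 0.1143
d₁ = [ln(435/450) + (0.018 + ½·0.28²)·0.1667] / (σ√T) = (-0.0339 + 0.0095) / 0.1143 = -0.2132 ⇒ -0.21
d₂ = -0.2132 − 0.1143 = -0.3275 ⇒ -0.33
e^(−rT) = e^(−0.018·0.1667) = 0.9970
N(−d₂) = N(0.33) = 0.6293;  N(−d₁) = N(0.21) = 0.5832
P = 450·0.9970·0.6293 − 435·0.5832 = 282.3354 − 253.6920 = 28.6434

$28.64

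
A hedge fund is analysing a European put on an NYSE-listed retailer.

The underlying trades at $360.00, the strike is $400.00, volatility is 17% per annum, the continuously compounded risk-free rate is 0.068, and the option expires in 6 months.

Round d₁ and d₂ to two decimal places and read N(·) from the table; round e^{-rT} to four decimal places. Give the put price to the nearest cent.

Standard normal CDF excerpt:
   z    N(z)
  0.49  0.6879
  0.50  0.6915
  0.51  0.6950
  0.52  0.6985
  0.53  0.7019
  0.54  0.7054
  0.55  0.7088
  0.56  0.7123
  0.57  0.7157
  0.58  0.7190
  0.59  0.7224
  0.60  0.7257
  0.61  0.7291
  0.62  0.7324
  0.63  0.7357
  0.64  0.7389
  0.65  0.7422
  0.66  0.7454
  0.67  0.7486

T = 0.5;  σ√T = 0.1202
d₁ = [ln(360/400) + (0.068 + 0.17²/2)·0.5] / 0.1202 = [-0.1054 + 0.0412] / 0.1202 = -0.5335 → -0.53
d₂ = d₁ − σ√T = -0.5335 − 0.1202 = -0.6537 → -0.65
e^(−rT) = e^(−0.068·0.5) = 0.9666
P = 400·0.9666·N(0.65) − 360·N(0.53) = 400·0.9666·0.7422 − 360·0.7019 = 286.9642 − 252.6840 = 34.2802

$34.28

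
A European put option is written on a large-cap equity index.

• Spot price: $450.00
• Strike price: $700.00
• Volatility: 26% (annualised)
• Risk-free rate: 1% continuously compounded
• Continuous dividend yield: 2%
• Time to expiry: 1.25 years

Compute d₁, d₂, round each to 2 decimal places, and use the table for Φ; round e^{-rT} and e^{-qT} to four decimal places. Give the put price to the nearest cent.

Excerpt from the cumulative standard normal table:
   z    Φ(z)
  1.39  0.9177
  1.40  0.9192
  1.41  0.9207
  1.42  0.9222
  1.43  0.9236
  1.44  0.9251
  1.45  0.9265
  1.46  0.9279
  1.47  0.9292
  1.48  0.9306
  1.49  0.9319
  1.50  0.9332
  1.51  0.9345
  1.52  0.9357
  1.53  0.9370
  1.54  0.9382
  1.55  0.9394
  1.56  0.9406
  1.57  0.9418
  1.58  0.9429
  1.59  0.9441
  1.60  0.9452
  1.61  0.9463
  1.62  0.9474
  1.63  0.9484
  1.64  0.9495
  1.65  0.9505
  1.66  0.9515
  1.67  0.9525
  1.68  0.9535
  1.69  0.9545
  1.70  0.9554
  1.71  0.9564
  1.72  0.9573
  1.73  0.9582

$256.44

σ√T = 0.26 × 1.1180 = 0.2907
d₁ = [ln(450/700) + (0.01 − 0.02 + 0.26²/2)·1.25] / 0.2907 = [-0.4418 + 0.0298] / 0.2907 = -1.4176 ⇒ -1.42
d₂ = d₁ − σ√T = -1.4176 − 0.2907 = -1.7083 ⇒ -1.71
e^(−qT) = e^(−0.02·1.25) = 0.9753;  e^(−rT) = e^(−0.01·1.25) = 0.9876
N(−d₂) = N(1.71) = 0.9564;  N(−d₁) = N(1.42) = 0.9222
P = 700·0.9876·0.9564 − 450·0.9753·0.9222 = 661.1784 − 404.7397 = 256.4387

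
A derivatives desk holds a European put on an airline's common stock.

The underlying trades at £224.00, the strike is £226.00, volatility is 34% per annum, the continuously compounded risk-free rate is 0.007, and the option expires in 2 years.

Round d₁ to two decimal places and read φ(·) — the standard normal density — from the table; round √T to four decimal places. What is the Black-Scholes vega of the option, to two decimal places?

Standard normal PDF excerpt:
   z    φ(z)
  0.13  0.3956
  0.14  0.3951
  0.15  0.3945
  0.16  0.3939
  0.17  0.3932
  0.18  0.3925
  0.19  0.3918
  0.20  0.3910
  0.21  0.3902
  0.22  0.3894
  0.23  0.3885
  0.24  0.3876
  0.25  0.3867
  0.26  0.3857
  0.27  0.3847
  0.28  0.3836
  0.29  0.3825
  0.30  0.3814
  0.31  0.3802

σ√T = 0.34·√2 = 0.4808
ln(S/K) + (r + σ²/2)T = ln(224/226) + (0.007 + 0.34²/2)·2 = -0.0089 + 0.1296 = 0.1207
d₁ = 0.1207 / 0.4808 = 0.2510 ⇒ 0.25
√T = √2 = 1.4142
φ(d₁) = φ(0.25) = 0.3867
vega = S·φ(d₁)·√T = 224·0.3867·1.4142 = 122.4991

122.50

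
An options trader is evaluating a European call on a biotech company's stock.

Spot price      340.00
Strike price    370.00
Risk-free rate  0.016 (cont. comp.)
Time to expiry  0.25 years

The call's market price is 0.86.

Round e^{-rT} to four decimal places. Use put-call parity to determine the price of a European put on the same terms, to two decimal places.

e^(−rT) = e^(−0.016·0.25) = 0.9960
Put-call parity: C − P = S − K·e^(−rT) = 340 − 370·0.9960 = 340 − 368.5200 = -28.5200
P = C − (C − P) = 0.86 − (-28.5200) = 29.3800

29.38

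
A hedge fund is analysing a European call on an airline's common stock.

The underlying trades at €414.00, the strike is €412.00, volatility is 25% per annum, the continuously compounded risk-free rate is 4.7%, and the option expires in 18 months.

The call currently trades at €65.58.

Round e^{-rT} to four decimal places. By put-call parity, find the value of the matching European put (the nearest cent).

exp(−rT) = exp(−0.047·1.5) = 0.9319
Put-call parity: C − P = S − K·e^(−rT) = 414 − 412·0.9319 = 414 − 383.9428 = 30.0572
P = C − (C − P) = 65.58 − (30.0572) = 35.5228

€35.52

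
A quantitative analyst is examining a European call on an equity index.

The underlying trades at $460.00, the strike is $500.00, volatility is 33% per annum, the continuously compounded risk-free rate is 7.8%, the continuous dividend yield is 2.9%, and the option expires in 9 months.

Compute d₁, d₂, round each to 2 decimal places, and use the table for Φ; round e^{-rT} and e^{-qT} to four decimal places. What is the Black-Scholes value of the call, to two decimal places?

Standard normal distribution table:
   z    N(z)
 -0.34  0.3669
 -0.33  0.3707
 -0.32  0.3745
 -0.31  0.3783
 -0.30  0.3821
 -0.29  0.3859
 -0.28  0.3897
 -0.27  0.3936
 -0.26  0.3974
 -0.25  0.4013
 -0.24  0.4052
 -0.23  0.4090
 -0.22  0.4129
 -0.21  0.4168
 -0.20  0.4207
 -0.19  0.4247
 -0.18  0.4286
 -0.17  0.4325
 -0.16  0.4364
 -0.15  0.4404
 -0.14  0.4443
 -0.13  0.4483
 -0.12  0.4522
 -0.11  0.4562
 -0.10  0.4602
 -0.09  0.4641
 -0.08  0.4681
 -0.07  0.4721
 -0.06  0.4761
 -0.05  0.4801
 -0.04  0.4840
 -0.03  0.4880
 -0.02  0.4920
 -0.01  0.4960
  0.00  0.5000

σ√T = 0.33·√0.75 = 0.2858
ln(S/K) + (r − q + σ²/2)T = ln(460/500) + (0.078 − 0.029 + 0.33²/2)·0.75 = -0.0834 + 0.0776 = -0.0058
d₁ = -0.0058 / 0.2858 = -0.0203 ≈ -0.02
d₂ = d₁ − σ√T = -0.0203 − 0.2858 = -0.3061 ≈ -0.31
exp(−qT) = exp(−0.029·0.75) = 0.9785;  exp(−rT) = exp(−0.078·0.75) = 0.9432
N(d₁) = N(-0.02) = 0.4920;  N(d₂) = N(-0.31) = 0.3783
C = 460·0.9785·0.4920 − 500·0.9432·0.3783 = 221.4541 − 178.4063 = 43.0478

$43.05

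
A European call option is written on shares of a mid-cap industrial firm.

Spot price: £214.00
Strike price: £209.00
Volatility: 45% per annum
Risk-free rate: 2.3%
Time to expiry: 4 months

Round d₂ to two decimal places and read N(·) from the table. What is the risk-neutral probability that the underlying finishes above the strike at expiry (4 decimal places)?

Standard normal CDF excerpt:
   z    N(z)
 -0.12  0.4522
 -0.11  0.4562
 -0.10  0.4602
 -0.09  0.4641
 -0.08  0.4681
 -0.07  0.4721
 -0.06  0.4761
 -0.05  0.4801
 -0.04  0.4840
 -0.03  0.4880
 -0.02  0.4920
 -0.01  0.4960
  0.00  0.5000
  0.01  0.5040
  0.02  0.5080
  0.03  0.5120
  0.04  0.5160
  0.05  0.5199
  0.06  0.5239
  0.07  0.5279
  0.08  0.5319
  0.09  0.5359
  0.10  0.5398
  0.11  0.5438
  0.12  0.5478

0.4960

σ√T = 0.45·√0.3333 = 0.2598
ln(S/K) + (r + σ²/2)T = ln(214/209) + (0.023 + 0.45²/2)·0.3333 = 0.0236 + 0.0414 = 0.0651
d₁ = 0.0651 / 0.2598 = 0.2504 → 0.25
d₂ = d₁ − σ√T = 0.2504 − 0.2598 = -0.0094 → -0.01
Pr(exercise) under Q = N(d₂) = 0.4960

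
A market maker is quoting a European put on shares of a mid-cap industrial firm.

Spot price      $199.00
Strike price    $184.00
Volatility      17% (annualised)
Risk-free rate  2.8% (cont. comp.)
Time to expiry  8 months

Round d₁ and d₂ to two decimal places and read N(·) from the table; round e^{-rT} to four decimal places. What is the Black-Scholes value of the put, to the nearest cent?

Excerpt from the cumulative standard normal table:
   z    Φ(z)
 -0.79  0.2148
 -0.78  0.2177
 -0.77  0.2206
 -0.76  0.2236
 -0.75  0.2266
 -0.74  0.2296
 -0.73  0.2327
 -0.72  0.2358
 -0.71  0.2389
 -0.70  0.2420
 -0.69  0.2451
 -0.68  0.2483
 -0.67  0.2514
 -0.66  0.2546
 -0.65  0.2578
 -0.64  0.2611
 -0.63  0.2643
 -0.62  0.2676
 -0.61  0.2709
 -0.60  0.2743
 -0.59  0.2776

σ√T = 0.17·√0.6667 = 0.1388
ln(S/K) + (r + σ²/2)T = ln(199/184) + (0.028 + 0.17²/2)·0.6667 = 0.0784 + 0.0283 = 0.1067
d₁ = 0.1067 / 0.1388 = 0.7685 ⇒ 0.77
d₂ = d₁ − σ√T = 0.7685 − 0.1388 = 0.6297 ⇒ 0.63
exp(−rT) = exp(−0.028·0.6667) = 0.9815
N(−d₂) = N(-0.63) = 0.2643;  N(−d₁) = N(-0.77) = 0.2206
P = 184·0.9815·0.2643 − 199·0.2206 = 47.7315 − 43.8994 = 3.8321

$3.83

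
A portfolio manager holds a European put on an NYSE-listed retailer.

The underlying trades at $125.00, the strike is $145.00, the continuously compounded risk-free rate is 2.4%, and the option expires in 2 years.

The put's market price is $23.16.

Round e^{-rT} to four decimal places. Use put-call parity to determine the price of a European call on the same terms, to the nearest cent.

$9.96

exp(−rT) = exp(−0.024·2) = 0.9531
Put-call parity: C − P = S − K·e^(−rT) = 125 − 145·0.9531 = 125 − 138.1995 = -13.1995
C = P + (C − P) = 23.16 + (-13.1995) = 9.9605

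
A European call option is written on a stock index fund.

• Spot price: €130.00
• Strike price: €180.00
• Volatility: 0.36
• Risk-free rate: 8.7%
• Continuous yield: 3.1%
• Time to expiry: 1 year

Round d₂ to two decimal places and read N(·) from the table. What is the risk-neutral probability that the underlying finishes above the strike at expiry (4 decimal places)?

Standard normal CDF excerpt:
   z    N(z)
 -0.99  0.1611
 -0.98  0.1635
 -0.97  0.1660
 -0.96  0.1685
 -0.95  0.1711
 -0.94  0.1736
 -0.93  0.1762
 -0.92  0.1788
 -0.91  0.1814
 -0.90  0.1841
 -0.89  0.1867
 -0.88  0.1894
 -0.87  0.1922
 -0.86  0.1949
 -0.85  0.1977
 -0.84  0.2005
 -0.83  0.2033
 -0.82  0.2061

0.1762

σ√T = 0.36·√1 = 0.3600
d₁ = [ln(130/180) + (0.087 − 0.031 + ½·0.36²)·1] / (σ√T) = (-0.3254 + 0.1208) / 0.3600 = -0.5684 which rounds to -0.57
d₂ = -0.5684 − 0.3600 = -0.9284 which rounds to -0.93
Risk-neutral Pr[S_T > K] = N(d₂) = N(-0.93) = 0.1762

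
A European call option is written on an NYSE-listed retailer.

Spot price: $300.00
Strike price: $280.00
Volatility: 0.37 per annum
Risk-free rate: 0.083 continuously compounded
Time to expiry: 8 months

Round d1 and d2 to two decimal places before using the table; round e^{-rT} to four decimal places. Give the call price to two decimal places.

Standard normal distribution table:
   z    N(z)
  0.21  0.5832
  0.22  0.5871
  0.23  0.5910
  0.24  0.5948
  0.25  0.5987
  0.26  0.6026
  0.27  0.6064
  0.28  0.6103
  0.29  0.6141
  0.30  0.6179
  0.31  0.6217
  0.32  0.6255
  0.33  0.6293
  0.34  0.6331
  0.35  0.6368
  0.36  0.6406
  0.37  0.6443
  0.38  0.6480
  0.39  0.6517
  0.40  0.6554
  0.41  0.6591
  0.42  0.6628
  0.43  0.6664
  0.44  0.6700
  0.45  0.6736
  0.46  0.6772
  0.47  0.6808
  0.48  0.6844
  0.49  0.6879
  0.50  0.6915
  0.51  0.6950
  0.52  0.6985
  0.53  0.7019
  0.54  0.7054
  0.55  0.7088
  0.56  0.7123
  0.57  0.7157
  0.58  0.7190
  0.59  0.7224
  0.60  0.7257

σ√T = 0.37·√0.6667 = 0.3021
d₁ = [ln(300/280) + (0.083 + ½·0.37²)·0.6667] / (σ√T) = (0.0690 + 0.1010) / 0.3021 = 0.5626 → 0.56
d₂ = 0.5626 − 0.3021 = 0.2605 → 0.26
exp(−rT) = exp(−0.083·0.6667) = 0.9462
C = 300·N(0.56) − 280·0.9462·N(0.26) = 300·0.7123 − 280·0.9462·0.6026 = 213.6900 − 159.6504 = 54.0396

$54.04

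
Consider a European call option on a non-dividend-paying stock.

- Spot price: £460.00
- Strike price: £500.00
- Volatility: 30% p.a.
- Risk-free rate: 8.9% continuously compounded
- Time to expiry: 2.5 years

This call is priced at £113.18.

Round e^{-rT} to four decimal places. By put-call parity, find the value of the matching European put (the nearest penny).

£53.43

e^(−rT) = e^(−0.089·2.5) = 0.8005
Put-call parity: C − P = S − K·e^(−rT) = 460 − 500·0.8005 = 460 − 400.2500 = 59.7500
P = C − (C − P) = 113.18 − (59.7500) = 53.4300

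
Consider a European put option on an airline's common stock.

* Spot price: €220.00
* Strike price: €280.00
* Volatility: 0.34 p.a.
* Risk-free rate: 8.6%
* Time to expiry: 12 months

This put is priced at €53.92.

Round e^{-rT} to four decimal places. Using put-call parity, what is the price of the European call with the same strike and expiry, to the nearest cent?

exp(−rT) = exp(−0.086·1) = 0.9176
Put-call parity: C − P = S − K·e^(−rT) = 220 − 280·0.9176 = 220 − 256.9280 = -36.9280
C = P + (C − P) = 53.92 + (-36.9280) = 16.9920

€16.99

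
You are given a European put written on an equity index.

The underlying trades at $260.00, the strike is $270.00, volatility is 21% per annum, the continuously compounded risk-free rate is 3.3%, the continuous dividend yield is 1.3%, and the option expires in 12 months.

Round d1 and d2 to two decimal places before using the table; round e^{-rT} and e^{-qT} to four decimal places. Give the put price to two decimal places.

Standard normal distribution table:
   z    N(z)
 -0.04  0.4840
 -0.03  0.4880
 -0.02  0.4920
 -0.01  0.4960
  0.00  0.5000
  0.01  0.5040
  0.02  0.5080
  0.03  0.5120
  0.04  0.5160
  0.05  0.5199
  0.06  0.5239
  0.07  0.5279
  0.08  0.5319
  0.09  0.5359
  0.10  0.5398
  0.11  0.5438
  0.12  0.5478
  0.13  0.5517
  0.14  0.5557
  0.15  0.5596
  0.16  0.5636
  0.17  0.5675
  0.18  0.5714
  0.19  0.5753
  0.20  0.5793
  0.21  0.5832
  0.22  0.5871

$24.01

T = 1;  σ√T = 0.2100
d₁ = [ln(260/270) + (0.033 − 0.013 + 0.21²/2)·1] / 0.2100 = [-0.0377 + 0.0421] / 0.2100 = 0.0205 → 0.02
d₂ = d₁ − σ√T = 0.0205 − 0.2100 = -0.1895 → -0.19
exp(−qT) = exp(−0.013·1) = 0.9871;  exp(−rT) = exp(−0.033·1) = 0.9675
P = 270·0.9675·N(0.19) − 260·0.9871·N(-0.02) = 270·0.9675·0.5753 − 260·0.9871·0.4920 = 150.2827 − 126.2698 = 24.0129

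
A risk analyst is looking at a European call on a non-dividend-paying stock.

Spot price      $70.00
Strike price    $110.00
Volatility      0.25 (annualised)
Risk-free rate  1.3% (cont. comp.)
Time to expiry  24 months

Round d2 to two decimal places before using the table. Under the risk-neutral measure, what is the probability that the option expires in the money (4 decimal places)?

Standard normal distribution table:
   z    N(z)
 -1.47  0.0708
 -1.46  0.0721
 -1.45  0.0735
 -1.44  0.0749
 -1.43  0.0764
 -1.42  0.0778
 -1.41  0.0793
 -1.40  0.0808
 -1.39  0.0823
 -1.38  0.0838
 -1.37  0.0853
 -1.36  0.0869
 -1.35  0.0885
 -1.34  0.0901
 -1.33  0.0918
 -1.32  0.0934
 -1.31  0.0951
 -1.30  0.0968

0.0838

σ√T = 0.25·√2 = 0.3536
d₁ = [ln(70/110) + (0.013 + 0.25²/2)·2] / 0.3536 = [-0.4520 + 0.0885] / 0.3536 = -1.0281 which rounds to -1.03
d₂ = d₁ − σ√T = -1.0281 − 0.3536 = -1.3816 which rounds to -1.38
Risk-neutral Pr[S_T > K] = N(d₂) = N(-1.38) = 0.0838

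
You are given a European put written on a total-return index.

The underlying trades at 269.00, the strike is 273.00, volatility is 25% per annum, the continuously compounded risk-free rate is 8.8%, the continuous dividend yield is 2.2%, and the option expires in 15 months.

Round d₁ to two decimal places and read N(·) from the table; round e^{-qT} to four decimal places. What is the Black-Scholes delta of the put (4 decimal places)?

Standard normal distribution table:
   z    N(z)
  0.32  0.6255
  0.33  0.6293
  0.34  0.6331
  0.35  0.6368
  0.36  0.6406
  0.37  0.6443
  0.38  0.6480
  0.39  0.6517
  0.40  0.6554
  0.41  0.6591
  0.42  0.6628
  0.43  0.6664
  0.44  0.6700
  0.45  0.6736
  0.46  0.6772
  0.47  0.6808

-0.3425

T = 1.25;  σ√T = 0.2795
ln(S/K) + (r − q + σ²/2)T = ln(269/273) + (0.088 − 0.022 + 0.25²/2)·1.25 = -0.0148 + 0.1216 = 0.1068
d₁ = 0.1068 / 0.2795 = 0.3821 ≈ 0.38
N(d₁) = N(0.38) = 0.6480
Δ_put = e^(−qT)·(N(d₁) − 1) = 0.9729·(0.6480 − 1) = -0.3425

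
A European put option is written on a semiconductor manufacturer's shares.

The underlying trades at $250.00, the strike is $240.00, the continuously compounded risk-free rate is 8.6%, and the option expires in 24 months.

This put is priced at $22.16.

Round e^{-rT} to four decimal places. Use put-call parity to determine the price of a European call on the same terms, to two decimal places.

$70.08

e^(−rT) = e^(−0.086·2) = 0.8420
Put-call parity: C − P = S − K·e^(−rT) = 250 − 240·0.8420 = 250 − 202.0800 = 47.9200
C = P + (C − P) = 22.16 + (47.9200) = 70.0800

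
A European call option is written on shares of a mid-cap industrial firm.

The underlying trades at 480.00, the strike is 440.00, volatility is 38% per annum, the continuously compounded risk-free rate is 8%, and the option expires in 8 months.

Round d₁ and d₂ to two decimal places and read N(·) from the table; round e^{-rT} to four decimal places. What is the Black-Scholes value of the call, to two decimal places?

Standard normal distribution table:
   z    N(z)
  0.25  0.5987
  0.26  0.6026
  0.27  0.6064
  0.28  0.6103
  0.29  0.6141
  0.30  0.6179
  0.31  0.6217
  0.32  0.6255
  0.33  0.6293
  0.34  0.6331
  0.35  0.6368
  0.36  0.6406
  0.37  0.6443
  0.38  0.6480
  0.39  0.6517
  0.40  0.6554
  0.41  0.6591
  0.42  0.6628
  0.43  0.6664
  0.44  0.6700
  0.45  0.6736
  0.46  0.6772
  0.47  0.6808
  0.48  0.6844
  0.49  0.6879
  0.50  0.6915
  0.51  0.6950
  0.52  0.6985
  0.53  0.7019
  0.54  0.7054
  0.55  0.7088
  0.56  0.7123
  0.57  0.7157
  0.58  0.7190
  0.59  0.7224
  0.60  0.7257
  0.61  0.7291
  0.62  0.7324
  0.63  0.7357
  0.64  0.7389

92.20

T = 0.6667;  σ√T = 0.3103
ln(S/K) + (r + σ²/2)T = ln(480/440) + (0.08 + 0.38²/2)·0.6667 = 0.0870 + 0.1015 = 0.1885
d₁ = 0.1885 / 0.3103 = 0.6075 ≈ 0.61
d₂ = d₁ − σ√T = 0.6075 − 0.3103 = 0.2972 ≈ 0.30
exp(−rT) = exp(−0.08·0.6667) = 0.9481
N(d₁) = N(0.61) = 0.7291;  N(d₂) = N(0.30) = 0.6179
C = 480·0.7291 − 440·0.9481·0.6179 = 349.9680 − 257.7656 = 92.2024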